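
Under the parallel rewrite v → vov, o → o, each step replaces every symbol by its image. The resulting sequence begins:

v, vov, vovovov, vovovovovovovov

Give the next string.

vovovovovovovovovovovovovovovov

Replace each of the 15 characters of vovovovovovovov in place — vov o vov o vov o vov o vov o vov o vov o vov — and concatenate.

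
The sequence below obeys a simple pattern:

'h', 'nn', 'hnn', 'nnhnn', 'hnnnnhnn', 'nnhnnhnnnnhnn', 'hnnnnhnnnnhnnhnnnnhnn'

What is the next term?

From term 3 onward, concatenate the second-to-last term with the last: h·nn = hnn, nn·hnn = nnhnn, …
The next term joins nnhnnhnnnnhnn and hnnnnhnnnnhnnhnnnnhnn.

nnhnnhnnnnhnnhnnnnhnnnnhnnhnnnnhnn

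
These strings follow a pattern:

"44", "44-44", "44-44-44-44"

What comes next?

s(k+1) = s(k)·-·s(k) — each term doubles the last with '-' between the halves.
Doubling 44-44-44-44 with '-' between the halves:

44-44-44-44-44-44-44-44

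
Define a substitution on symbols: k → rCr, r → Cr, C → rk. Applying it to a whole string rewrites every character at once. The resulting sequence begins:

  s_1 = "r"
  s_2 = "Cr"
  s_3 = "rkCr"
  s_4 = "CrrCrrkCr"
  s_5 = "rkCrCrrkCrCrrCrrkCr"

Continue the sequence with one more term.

CrrCrrkCrrkCrCrrCrrkCrrkCrCrrkCrCrrCrrkCr

Applying the rule to each of the 19 symbols of rkCrCrrkCrCrrCrrkCr gives the pieces Cr rCr rk Cr rk Cr Cr rCr rk Cr rk Cr Cr rk Cr Cr rCr rk Cr, which concatenate to the answer.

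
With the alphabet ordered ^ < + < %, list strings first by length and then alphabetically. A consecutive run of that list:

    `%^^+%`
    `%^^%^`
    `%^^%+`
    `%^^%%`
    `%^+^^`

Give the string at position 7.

Advancing 2 positions from %^+^^ through %^+^^ → %^+^+ reaches term 7.

%^+^%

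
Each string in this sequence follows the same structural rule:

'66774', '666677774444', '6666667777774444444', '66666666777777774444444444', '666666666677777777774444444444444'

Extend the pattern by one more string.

Reading off run lengths: 6 runs 2, 4, 6, 8, 10; 7 runs 2, 4, 6, 8, 10; 4 runs 1, 4, 7, 10, 13 — each is linear in n (n = 1, 2, …).
For the next term, n = 6, so the run lengths are 12, 12, 16.

6666666666667777777777774444444444444444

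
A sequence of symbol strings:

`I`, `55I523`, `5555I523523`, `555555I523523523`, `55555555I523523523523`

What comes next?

5555555555I523523523523523

Each term wraps the previous one in 55 on the left and 523 on the right.
So the next term is 55·55555555I523523523523·523.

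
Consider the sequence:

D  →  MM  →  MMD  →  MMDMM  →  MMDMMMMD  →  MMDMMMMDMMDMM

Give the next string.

This is a Fibonacci-style word recurrence s(k) = s(k−1)·s(k−2): e.g. MM·D = MMD.
So term 7 is MMDMMMMDMMDMM·MMDMMMMD.

MMDMMMMDMMDMMMMDMMMMD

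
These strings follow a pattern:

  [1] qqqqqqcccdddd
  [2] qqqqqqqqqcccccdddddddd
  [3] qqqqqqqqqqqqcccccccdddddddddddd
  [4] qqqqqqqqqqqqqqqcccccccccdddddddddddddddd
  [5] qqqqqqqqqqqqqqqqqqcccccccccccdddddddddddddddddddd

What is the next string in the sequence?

qqqqqqqqqqqqqqqqqqqqqcccccccccccccdddddddddddddddddddddddd

Reading off run lengths: q runs 6, 9, 12, 15, 18; c runs 3, 5, 7, 9, 11; d runs 4, 8, 12, 16, 20 — each is linear in n (n = 1, 2, …).
For the next term, n = 6, so the run lengths are 21, 13, 24.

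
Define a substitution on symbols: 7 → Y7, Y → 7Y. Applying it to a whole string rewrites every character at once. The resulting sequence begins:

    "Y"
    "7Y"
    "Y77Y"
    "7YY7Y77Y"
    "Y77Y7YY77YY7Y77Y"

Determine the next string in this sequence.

7YY7Y77YY77Y7YY7Y77Y7YY77YY7Y77Y

Replace each of the 16 characters of Y77Y7YY77YY7Y77Y in place — 7Y Y7 Y7 7Y Y7 7Y 7Y Y7 Y7 7Y 7Y Y7 7Y Y7 Y7 7Y — and concatenate.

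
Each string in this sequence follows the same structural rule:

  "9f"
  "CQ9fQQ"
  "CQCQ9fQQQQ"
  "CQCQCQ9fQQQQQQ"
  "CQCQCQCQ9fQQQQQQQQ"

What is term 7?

CQCQCQCQCQCQ9fQQQQQQQQQQQQ

s(k+1) = CQ·s(k)·QQ, so each term gains CQ as a prefix and QQ as a suffix.
From CQCQCQCQ9fQQQQQQQQ, 2 further steps: CQCQCQCQ9fQQQQQQQQ → CQCQCQCQCQ9fQQQQQQQQQQ → (answer).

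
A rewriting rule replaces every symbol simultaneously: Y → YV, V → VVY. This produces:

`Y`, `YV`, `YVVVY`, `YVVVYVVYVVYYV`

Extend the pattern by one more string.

Rewriting the 13 symbols of YVVVYVVYVVYYV one by one yields YV VVY VVY VVY YV VVY VVY YV VVY VVY YV YV VVY; concatenated:

YVVVYVVYVVYYVVVYVVYYVVVYVVYYVYVVVY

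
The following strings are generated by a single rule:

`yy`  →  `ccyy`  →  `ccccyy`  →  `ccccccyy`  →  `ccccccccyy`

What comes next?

Each term is the previous one with cc prepended.
Applying this once more to ccccccccyy:

ccccccccccyy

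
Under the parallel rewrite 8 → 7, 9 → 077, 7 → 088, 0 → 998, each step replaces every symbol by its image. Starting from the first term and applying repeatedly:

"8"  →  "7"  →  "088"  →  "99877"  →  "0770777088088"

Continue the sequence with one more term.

9980880889980880880889987799877

φ(0770777088088) expands symbol-by-symbol to 998 088 088 998 088 088 088 998 7 7 998 7 7; joining the 13 pieces gives the next term.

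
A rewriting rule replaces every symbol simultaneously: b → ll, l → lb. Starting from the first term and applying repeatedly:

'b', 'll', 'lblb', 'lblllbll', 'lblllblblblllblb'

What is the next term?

Rewriting the 16 symbols of lblllblblblllblb one by one yields lb ll lb lb lb ll lb ll lb ll lb lb lb ll lb ll; concatenated:

lblllblblblllblllblllblblblllbll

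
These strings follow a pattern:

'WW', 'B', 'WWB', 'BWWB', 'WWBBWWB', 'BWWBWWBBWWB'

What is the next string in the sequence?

WWBBWWBBWWBWWBBWWB

From term 3 onward, concatenate the second-to-last term with the last: WW·B = WWB, B·WWB = BWWB, …
So term 7 is WWBBWWB·BWWBWWBBWWB.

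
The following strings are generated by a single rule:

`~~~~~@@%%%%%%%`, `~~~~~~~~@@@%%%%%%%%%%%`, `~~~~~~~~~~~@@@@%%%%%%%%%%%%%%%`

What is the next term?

~~~~~~~~~~~~~~@@@@@%%%%%%%%%%%%%%%%%%%

Each string has the form ~^{3n+2} @^{n+1} %^{4n+3} (n = 1, 2, …).
For the next term, n = 4, so the run lengths are 14, 5, 19.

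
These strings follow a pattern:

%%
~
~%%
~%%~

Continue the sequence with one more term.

~%%~~%%

Each term (from the third on) is the previous term followed by the one before it: term 3 = ~·%% = ~%%.
Continuing: ~%%~ · ~%% gives term 5.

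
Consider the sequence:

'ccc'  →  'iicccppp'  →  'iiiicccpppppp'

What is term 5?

iiiiiiiicccpppppppppppp

s(k+1) = ii·s(k)·ppp, so each term gains ii as a prefix and ppp as a suffix.
From iiiicccpppppp, 2 further steps: iiiicccpppppp → iiiiiicccppppppppp → (answer).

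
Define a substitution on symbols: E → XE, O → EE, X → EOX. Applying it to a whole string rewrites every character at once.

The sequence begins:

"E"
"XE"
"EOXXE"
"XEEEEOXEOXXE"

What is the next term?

EOXXEXEXEXEEEEOXXEEEEOXEOXXE

Expanding XEEEEOXEOXXE: X→EOX, E→XE, E→XE, E→XE, E→XE, O→EE, X→EOX, E→XE, O→EE, X→EOX, X→EOX, E→XE. Concatenated: EOX XE XE XE XE EE EOX XE EE EOX EOX XE.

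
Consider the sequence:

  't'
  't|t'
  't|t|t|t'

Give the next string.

s(k+1) = s(k)·|·s(k) — each term doubles the last with '|' between the halves.
One more doubling of t|t|t|t gives the answer.

t|t|t|t|t|t|t|t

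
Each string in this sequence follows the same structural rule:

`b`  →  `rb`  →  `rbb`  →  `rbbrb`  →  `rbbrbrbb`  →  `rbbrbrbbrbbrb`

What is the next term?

rbbrbrbbrbbrbrbbrbrbb

From term 3 onward, concatenate the last term with the second-to-last: rb·b = rbb, rbb·rb = rbbrb, …
So term 7 is rbbrbrbbrbbrb·rbbrbrbb.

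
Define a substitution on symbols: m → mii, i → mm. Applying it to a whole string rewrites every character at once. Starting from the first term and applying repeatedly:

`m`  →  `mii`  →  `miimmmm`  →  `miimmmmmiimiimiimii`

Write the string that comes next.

Rewriting the 19 symbols of miimmmmmiimiimiimii one by one yields mii mm mm mii mii mii mii mii mm mm mii mm mm mii mm mm mii mm mm; concatenated:

miimmmmmiimiimiimiimiimmmmmiimmmmmiimmmmmiimmmm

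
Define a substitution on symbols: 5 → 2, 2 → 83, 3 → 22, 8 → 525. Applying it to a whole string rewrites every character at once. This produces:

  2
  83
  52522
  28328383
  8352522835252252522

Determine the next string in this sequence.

Rewriting the 19 symbols of 8352522835252252522 one by one yields 525 22 2 83 2 83 83 525 22 2 83 2 83 83 2 83 2 83 83; concatenated:

5252228328383525222832838328328383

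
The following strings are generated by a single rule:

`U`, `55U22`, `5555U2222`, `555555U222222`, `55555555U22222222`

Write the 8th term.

Each term wraps the previous one in 55 on the left and 22 on the right.
From 55555555U22222222, 3 further steps: 55555555U22222222 → 5555555555U2222222222 → 555555555555U222222222222 → (answer).

55555555555555U22222222222222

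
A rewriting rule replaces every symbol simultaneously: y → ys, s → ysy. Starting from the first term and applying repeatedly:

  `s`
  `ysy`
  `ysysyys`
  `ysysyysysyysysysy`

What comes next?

ysysyysysyysysysyysysyysysysyysysyysysyys

Applying the rule to each of the 17 symbols of ysysyysysyysysysy gives the pieces ys ysy ys ysy ys ys ysy ys ysy ys ys ysy ys ysy ys ysy ys, which concatenate to the answer.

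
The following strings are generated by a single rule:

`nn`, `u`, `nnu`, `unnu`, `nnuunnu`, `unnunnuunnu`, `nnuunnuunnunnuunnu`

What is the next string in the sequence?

unnunnuunnunnuunnuunnunnuunnu

Each term (from the third on) is the two preceding terms concatenated in order: term 3 = nn·u = nnu.
So term 8 is unnunnuunnu·nnuunnuunnunnuunnu.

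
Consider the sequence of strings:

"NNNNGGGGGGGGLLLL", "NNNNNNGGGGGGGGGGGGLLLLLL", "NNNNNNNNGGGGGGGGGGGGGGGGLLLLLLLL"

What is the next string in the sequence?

NNNNNNNNNNGGGGGGGGGGGGGGGGGGGGLLLLLLLLLL

Term n consists of 2n N's, followed by 4n G's, followed by 2n L's, where the shown terms are n = 2, 3, 4.
Setting n = 5 gives 10, 20, 10 characters in each block.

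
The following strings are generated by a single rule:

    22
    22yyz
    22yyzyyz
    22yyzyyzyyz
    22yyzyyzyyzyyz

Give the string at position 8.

22yyzyyzyyzyyzyyzyyzyyz

Every step adds yyz to the end: s(k+1) = s(k)·yyz.
From 22yyzyyzyyzyyz, 3 further steps: 22yyzyyzyyzyyz → 22yyzyyzyyzyyzyyz → 22yyzyyzyyzyyzyyzyyz → (answer).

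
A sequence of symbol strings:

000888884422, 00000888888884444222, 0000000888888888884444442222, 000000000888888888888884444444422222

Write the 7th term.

Term n consists of 2n+1 0's, followed by 3n+2 8's, followed by 2n 4's, followed by n+1 2's (n = 1, 2, …).
At n = 7 the blocks have lengths 15, 23, 14, 8.

000000000000000888888888888888888888884444444444444422222222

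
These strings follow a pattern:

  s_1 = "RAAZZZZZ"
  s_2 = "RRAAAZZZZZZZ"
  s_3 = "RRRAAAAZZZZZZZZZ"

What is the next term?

Reading off run lengths: R runs 1, 2, 3; A runs 2, 3, 4; Z runs 5, 7, 9 — each is linear in n, where the shown terms are n = 2, 3, 4.
Setting n = 5 gives 4, 5, 11 characters in each block.

RRRRAAAAAZZZZZZZZZZZ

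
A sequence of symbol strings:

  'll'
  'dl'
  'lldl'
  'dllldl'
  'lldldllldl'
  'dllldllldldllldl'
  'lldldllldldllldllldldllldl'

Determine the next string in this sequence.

From term 3 onward, concatenate the second-to-last term with the last: ll·dl = lldl, dl·lldl = dllldl, …
So term 8 is dllldllldldllldl·lldldllldldllldllldldllldl.

dllldllldldllldllldldllldldllldllldldllldl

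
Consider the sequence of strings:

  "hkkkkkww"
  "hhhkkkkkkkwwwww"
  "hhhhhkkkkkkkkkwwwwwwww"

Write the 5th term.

hhhhhhhhhkkkkkkkkkkkkkwwwwwwwwwwwwww

Term n consists of 2n-1 h's, followed by 2n+3 k's, followed by 3n-1 w's (n = 1, 2, …).
Setting n = 5 gives 9, 13, 14 characters in each block.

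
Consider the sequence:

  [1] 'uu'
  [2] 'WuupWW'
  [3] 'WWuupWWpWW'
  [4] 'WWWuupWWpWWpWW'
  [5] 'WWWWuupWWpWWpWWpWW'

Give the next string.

s(k+1) = W·s(k)·pWW, so each term gains W as a prefix and pWW as a suffix.
So the next term is W·WWWWuupWWpWWpWWpWW·pWW.

WWWWWuupWWpWWpWWpWWpWW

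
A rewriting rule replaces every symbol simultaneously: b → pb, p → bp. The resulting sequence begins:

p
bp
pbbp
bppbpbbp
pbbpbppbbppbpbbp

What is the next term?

φ(pbbpbppbbppbpbbp) expands symbol-by-symbol to bp pb pb bp pb bp bp pb pb bp bp pb bp pb pb bp; joining the 16 pieces gives the next term.

bppbpbbppbbpbppbpbbpbppbbppbpbbp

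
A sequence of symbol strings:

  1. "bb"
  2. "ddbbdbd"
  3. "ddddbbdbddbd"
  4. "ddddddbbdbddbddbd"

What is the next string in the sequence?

Every step adds dd to the front and dbd to the end of the previous string.
Applying this once more to ddddddbbdbddbddbd:

ddddddddbbdbddbddbddbd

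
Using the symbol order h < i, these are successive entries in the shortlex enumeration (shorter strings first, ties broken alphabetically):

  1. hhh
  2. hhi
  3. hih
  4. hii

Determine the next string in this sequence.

ihh

Find the rightmost character of hii below i, bump it to the next letter, and reset everything to its right to h.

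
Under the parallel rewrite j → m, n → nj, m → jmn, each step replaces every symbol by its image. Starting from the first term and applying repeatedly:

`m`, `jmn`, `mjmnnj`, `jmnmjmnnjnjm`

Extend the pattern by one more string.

Rewriting each symbol of jmnmjmnnjnjm: j→m, m→jmn, n→nj, m→jmn, j→m, m→jmn, n→nj, n→nj, j→m, n→nj, j→m, m→jmn, which concatenates to m jmn nj jmn m jmn nj nj m nj m jmn.

mjmnnjjmnmjmnnjnjmnjmjmn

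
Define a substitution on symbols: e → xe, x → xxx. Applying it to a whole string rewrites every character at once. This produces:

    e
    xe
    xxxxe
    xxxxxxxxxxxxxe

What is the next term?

xxxxxxxxxxxxxxxxxxxxxxxxxxxxxxxxxxxxxxxxe

φ(xxxxxxxxxxxxxe) expands symbol-by-symbol to xxx xxx xxx xxx xxx xxx xxx xxx xxx xxx xxx xxx xxx xe; joining the 14 pieces gives the next term.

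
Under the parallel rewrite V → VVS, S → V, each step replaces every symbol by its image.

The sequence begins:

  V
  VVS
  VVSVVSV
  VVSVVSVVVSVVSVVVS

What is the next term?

VVSVVSVVVSVVSVVVSVVSVVSVVVSVVSVVVSVVSVVSV

Applying the rule to each of the 17 symbols of VVSVVSVVVSVVSVVVS gives the pieces VVS VVS V VVS VVS V VVS VVS VVS V VVS VVS V VVS VVS VVS V, which concatenate to the answer.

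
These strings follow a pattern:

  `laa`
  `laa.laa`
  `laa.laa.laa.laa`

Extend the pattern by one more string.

laa.laa.laa.laa.laa.laa.laa.laa

Every step duplicates the string with '.' between the halves.
One more doubling of laa.laa.laa.laa gives the answer.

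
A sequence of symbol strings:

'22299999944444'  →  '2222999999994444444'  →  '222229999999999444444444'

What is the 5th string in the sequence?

The n-th term is n+1 2's then 2n+2 9's then 2n+1 4's, where the shown terms are n = 2, 3, 4.
At n = 6 the blocks have lengths 7, 14, 13.

2222222999999999999994444444444444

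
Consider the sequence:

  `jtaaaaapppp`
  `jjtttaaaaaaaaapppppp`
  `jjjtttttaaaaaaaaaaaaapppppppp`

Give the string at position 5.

jjjjjtttttttttaaaaaaaaaaaaaaaaaaaaapppppppppppp

The n-th term is n j's then 2n-1 t's then 4n+1 a's then 2n+2 p's (n = 1, 2, …).
For term 5, n = 5, so the run lengths are 5, 9, 21, 12.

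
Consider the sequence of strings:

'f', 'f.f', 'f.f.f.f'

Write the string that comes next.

f.f.f.f.f.f.f.f

Every step duplicates the string with '.' between the halves.
So the next term is two copies of f.f.f.f with '.' between the halves.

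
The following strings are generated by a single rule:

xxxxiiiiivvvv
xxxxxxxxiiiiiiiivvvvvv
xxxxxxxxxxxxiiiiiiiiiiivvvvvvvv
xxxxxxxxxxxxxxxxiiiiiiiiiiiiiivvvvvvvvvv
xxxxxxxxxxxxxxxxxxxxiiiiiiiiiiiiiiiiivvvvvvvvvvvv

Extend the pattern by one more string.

Each string has the form x^{4n} i^{3n+2} v^{2n+2} (n = 1, 2, …).
At n = 6 the blocks have lengths 24, 20, 14.

xxxxxxxxxxxxxxxxxxxxxxxxiiiiiiiiiiiiiiiiiiiivvvvvvvvvvvvvv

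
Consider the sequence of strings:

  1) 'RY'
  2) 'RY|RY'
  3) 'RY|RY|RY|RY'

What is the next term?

Every step duplicates the string with '|' between the halves.
Doubling RY|RY|RY|RY with '|' between the halves:

RY|RY|RY|RY|RY|RY|RY|RY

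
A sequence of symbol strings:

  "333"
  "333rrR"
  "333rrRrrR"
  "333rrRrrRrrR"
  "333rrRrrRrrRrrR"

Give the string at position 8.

333rrRrrRrrRrrRrrRrrRrrR

Each term is the previous one with rrR appended.
From 333rrRrrRrrRrrR, 3 further steps: 333rrRrrRrrRrrR → 333rrRrrRrrRrrRrrR → 333rrRrrRrrRrrRrrRrrR → (answer).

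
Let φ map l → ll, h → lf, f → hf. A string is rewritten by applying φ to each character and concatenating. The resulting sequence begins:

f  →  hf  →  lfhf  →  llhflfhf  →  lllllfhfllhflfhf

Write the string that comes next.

Rewriting the 16 symbols of lllllfhfllhflfhf one by one yields ll ll ll ll ll hf lf hf ll ll lf hf ll hf lf hf; concatenated:

llllllllllhflfhflllllfhfllhflfhf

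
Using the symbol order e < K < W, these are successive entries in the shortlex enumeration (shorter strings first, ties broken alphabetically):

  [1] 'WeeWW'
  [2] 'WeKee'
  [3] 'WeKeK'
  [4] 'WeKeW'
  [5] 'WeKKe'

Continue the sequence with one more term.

The successor of WeKKe increments the rightmost position that isn't already W and resets every position after it to e.

WeKKK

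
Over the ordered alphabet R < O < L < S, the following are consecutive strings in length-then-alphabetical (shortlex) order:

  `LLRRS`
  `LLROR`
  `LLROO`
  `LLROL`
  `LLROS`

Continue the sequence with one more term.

LLRLR

Treat LLROS as a base-4 numeral over the given alphabet and add one, carrying through any trailing S's.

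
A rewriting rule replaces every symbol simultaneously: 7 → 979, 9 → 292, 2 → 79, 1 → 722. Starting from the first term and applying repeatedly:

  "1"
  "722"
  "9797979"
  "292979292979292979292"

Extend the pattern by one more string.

Applying the rule to each of the 21 symbols of 292979292979292979292 gives the pieces 79 292 79 292 979 292 79 292 79 292 979 292 79 292 79 292 979 292 79 292 79, which concatenate to the answer.

7929279292979292792927929297929279292792929792927929279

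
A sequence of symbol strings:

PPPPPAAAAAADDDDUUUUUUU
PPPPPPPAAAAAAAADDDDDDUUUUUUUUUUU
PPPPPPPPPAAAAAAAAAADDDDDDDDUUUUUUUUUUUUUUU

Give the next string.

PPPPPPPPPPPAAAAAAAAAAAADDDDDDDDDDUUUUUUUUUUUUUUUUUUU

Term n consists of 2n+1 P's, followed by 2n+2 A's, followed by 2n D's, followed by 4n-1 U's, where the shown terms are n = 2, 3, 4.
At n = 5 the blocks have lengths 11, 12, 10, 19.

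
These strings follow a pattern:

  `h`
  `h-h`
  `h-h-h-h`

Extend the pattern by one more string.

Every step duplicates the string with '-' between the halves.
One more doubling of h-h-h-h gives the answer.

h-h-h-h-h-h-h-h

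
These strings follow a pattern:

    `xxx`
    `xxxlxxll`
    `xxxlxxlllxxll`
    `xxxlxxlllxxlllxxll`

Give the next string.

xxxlxxlllxxlllxxlllxxll

Every step adds lxxll to the end: s(k+1) = s(k)·lxxll.
So the next term is xxxlxxlllxxlllxxll·lxxll.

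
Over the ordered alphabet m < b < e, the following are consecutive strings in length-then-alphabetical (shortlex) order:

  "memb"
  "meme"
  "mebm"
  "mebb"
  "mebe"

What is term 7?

Stepping forward 2 times from mebe: mebe → meem, then the target.

meeb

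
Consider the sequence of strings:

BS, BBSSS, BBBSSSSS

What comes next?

Reading off run lengths: B runs 1, 2, 3; S runs 1, 3, 5 — each is linear in n (n = 1, 2, …).
Setting n = 4 gives 4, 7 characters in each block.

BBBBSSSSSSS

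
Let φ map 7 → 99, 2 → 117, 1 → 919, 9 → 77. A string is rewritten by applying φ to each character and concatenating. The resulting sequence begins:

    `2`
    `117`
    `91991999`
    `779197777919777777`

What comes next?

Rewriting the 18 symbols of 779197777919777777 one by one yields 99 99 77 919 77 99 99 99 99 77 919 77 99 99 99 99 99 99; concatenated:

99997791977999999997791977999999999999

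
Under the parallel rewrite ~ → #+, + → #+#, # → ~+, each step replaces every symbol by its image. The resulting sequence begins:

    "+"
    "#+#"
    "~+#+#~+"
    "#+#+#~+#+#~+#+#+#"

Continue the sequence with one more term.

Rewriting the 17 symbols of #+#+#~+#+#~+#+#+# one by one yields ~+ #+# ~+ #+# ~+ #+ #+# ~+ #+# ~+ #+ #+# ~+ #+# ~+ #+# ~+; concatenated:

~+#+#~+#+#~+#+#+#~+#+#~+#+#+#~+#+#~+#+#~+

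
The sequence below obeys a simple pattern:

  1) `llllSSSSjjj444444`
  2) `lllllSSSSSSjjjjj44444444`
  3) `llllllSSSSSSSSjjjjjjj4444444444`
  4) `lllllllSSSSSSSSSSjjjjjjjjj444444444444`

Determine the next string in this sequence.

Reading off run lengths: l runs 4, 5, 6, 7; S runs 4, 6, 8, 10; j runs 3, 5, 7, 9; 4 runs 6, 8, 10, 12 — each is linear in n, where the shown terms are n = 2, 3, 4, 5.
For the next term, n = 6, so the run lengths are 8, 12, 11, 14.

llllllllSSSSSSSSSSSSjjjjjjjjjjj44444444444444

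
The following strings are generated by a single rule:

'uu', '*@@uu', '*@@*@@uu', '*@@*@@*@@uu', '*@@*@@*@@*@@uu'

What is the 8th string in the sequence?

The strings grow by a fixed prefix *@@ each time.
From *@@*@@*@@*@@uu, 3 further steps: *@@*@@*@@*@@uu → *@@*@@*@@*@@*@@uu → *@@*@@*@@*@@*@@*@@uu → (answer).

*@@*@@*@@*@@*@@*@@*@@uu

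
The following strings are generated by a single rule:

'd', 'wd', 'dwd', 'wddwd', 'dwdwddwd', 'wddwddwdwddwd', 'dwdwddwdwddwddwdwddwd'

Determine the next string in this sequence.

wddwddwdwddwddwdwddwdwddwddwdwddwd

This is a Fibonacci-style word recurrence s(k) = s(k−2)·s(k−1): e.g. d·wd = dwd.
Continuing: wddwddwdwddwd · dwdwddwdwddwddwdwddwd gives term 8.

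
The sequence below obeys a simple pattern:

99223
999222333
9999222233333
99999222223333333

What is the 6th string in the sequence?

9999999222222233333333333

Term n consists of n+1 9's, followed by n+1 2's, followed by 2n-1 3's (n = 1, 2, …).
At n = 6 the blocks have lengths 7, 7, 11.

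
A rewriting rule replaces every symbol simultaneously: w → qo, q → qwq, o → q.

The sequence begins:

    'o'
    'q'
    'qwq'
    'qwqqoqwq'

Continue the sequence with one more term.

Apply φ to qwqqoqwq symbol by symbol: q→qwq, w→qo, q→qwq, q→qwq, o→q, q→qwq, w→qo, q→qwq; joined: qwq qo qwq qwq q qwq qo qwq.

qwqqoqwqqwqqqwqqoqwq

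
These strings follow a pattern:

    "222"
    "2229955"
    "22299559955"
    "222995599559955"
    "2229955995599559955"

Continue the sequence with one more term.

22299559955995599559955

The strings grow by a fixed suffix 9955 each time.
So the next term is 2229955995599559955·9955.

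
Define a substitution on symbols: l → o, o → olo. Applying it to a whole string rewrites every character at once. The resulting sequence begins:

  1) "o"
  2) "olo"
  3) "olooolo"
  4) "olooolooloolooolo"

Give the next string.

olooolooloolooolooloooloolooolooloolooolo

Applying the rule to each of the 17 symbols of olooolooloolooolo gives the pieces olo o olo olo olo o olo olo o olo olo o olo olo olo o olo, which concatenate to the answer.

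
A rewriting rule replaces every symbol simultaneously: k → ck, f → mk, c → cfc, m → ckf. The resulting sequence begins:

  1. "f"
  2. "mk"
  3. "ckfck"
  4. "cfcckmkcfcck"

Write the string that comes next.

cfcmkcfccfcckckfckcfcmkcfccfcck

Rewriting each symbol of cfcckmkcfcck: c→cfc, f→mk, c→cfc, c→cfc, k→ck, m→ckf, k→ck, c→cfc, f→mk, c→cfc, c→cfc, k→ck, which concatenates to cfc mk cfc cfc ck ckf ck cfc mk cfc cfc ck.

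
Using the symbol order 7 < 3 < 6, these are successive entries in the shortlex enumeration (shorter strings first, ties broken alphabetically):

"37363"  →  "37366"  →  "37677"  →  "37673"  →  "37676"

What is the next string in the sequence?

37637

The successor of 37676 increments the rightmost position that isn't already 6 and resets every position after it to 7.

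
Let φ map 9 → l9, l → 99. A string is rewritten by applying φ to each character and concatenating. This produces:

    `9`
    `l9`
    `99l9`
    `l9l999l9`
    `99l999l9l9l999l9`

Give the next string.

Rewriting the 16 symbols of 99l999l9l9l999l9 one by one yields l9 l9 99 l9 l9 l9 99 l9 99 l9 99 l9 l9 l9 99 l9; concatenated:

l9l999l9l9l999l999l999l9l9l999l9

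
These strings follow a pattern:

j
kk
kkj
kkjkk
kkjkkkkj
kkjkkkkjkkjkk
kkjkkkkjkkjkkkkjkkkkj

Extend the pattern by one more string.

Each term (from the third on) is the previous term followed by the one before it: term 3 = kk·j = kkj.
So term 8 is kkjkkkkjkkjkkkkjkkkkj·kkjkkkkjkkjkk.

kkjkkkkjkkjkkkkjkkkkjkkjkkkkjkkjkk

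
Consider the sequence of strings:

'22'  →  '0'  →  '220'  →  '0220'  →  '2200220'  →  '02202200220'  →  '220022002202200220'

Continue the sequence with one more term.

From term 3 onward, concatenate the second-to-last term with the last: 22·0 = 220, 0·220 = 0220, …
The next term joins 02202200220 and 220022002202200220.

02202200220220022002202200220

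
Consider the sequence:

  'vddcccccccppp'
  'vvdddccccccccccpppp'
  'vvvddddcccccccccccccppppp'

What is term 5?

Each string has the form v^{n-1} d^{n} c^{3n+1} p^{n+1}, where the shown terms are n = 2, 3, 4.
For term 5, n = 6, so the run lengths are 5, 6, 19, 7.

vvvvvddddddcccccccccccccccccccppppppp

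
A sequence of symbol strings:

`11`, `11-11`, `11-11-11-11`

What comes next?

s(k+1) = s(k)·-·s(k) — each term doubles the last with '-' between the halves.
Doubling 11-11-11-11 with '-' between the halves:

11-11-11-11-11-11-11-11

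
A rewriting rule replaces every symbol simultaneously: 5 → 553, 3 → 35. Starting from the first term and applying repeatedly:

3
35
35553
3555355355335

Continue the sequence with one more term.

φ(3555355355335) expands symbol-by-symbol to 35 553 553 553 35 553 553 35 553 553 35 35 553; joining the 13 pieces gives the next term.

3555355355335553553355535533535553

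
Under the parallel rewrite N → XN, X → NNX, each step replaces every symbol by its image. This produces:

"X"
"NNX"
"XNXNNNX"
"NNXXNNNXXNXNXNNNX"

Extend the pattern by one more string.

XNXNNNXNNXXNXNXNNNXNNXXNNNXXNNNXXNXNXNNNX

Replace each of the 17 characters of NNXXNNNXXNXNXNNNX in place — XN XN NNX NNX XN XN XN NNX NNX XN NNX XN NNX XN XN XN NNX — and concatenate.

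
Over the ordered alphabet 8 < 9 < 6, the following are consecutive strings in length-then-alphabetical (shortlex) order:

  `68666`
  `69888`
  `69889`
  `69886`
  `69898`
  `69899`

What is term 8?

69868

Advancing 2 positions from 69899 through 69899 → 69896 reaches term 8.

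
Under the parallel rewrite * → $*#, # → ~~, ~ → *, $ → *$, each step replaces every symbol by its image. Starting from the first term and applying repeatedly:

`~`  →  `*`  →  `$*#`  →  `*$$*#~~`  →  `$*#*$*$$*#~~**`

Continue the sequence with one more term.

*$$*#~~$*#*$$*#*$*$$*#~~**$*#$*#

Replace each of the 14 characters of $*#*$*$$*#~~** in place — *$ $*# ~~ $*# *$ $*# *$ *$ $*# ~~ * * $*# $*# — and concatenate.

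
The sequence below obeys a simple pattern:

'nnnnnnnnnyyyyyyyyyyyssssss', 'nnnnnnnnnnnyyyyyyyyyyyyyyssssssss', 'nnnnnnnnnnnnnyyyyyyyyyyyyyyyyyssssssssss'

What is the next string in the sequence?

nnnnnnnnnnnnnnnyyyyyyyyyyyyyyyyyyyyssssssssssss

Reading off run lengths: n runs 9, 11, 13; y runs 11, 14, 17; s runs 6, 8, 10 — each is linear in n, where the shown terms are n = 3, 4, 5.
For the next term, n = 6, so the run lengths are 15, 20, 12.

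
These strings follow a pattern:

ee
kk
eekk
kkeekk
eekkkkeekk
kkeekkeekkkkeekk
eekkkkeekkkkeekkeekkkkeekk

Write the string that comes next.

From term 3 onward, concatenate the second-to-last term with the last: ee·kk = eekk, kk·eekk = kkeekk, …
So term 8 is kkeekkeekkkkeekk·eekkkkeekkkkeekkeekkkkeekk.

kkeekkeekkkkeekkeekkkkeekkkkeekkeekkkkeekk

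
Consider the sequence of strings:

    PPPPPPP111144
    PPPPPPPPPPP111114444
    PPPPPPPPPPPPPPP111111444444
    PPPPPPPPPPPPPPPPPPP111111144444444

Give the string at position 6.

Each string has the form P^{4n+3} 1^{n+3} 4^{2n} (n = 1, 2, …).
For term 6, n = 6, so the run lengths are 27, 9, 12.

PPPPPPPPPPPPPPPPPPPPPPPPPPP111111111444444444444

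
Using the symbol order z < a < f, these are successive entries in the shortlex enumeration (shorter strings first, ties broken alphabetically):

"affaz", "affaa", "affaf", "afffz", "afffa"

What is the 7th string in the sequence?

fzzzz

Continuing the enumeration 2 steps past afffa: afffa → affff → (answer).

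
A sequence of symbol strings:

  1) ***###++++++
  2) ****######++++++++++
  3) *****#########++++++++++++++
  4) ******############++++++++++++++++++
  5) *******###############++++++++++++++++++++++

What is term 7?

Term n consists of n+2 *'s, followed by 3n #'s, followed by 4n+2 +'s (n = 1, 2, …).
For term 7, n = 7, so the run lengths are 9, 21, 30.

*********#####################++++++++++++++++++++++++++++++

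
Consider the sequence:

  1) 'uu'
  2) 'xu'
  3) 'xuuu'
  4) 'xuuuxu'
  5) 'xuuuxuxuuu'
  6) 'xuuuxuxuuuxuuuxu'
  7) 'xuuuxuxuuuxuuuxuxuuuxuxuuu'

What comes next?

From term 3 onward, concatenate the last term with the second-to-last: xu·uu = xuuu, xuuu·xu = xuuuxu, …
The next term joins xuuuxuxuuuxuuuxuxuuuxuxuuu and xuuuxuxuuuxuuuxu.

xuuuxuxuuuxuuuxuxuuuxuxuuuxuuuxuxuuuxuuuxu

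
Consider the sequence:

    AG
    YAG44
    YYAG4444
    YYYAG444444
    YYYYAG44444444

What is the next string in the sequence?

s(k+1) = Y·s(k)·44, so each term gains Y as a prefix and 44 as a suffix.
So the next term is Y·YYYYAG44444444·44.

YYYYYAG4444444444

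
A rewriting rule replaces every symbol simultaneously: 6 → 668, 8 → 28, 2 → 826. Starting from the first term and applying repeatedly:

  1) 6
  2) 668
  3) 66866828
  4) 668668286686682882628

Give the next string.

6686682866866828826286686682866866828826282882666882628

Replace each of the 21 characters of 668668286686682882628 in place — 668 668 28 668 668 28 826 28 668 668 28 668 668 28 826 28 28 826 668 826 28 — and concatenate.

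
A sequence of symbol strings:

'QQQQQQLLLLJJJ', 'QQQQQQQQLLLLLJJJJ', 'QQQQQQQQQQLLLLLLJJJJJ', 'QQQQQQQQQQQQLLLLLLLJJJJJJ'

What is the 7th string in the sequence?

Reading off run lengths: Q runs 6, 8, 10, 12; L runs 4, 5, 6, 7; J runs 3, 4, 5, 6 — each is linear in n, where the shown terms are n = 3, 4, 5, 6.
Setting n = 9 gives 18, 10, 9 characters in each block.

QQQQQQQQQQQQQQQQQQLLLLLLLLLLJJJJJJJJJ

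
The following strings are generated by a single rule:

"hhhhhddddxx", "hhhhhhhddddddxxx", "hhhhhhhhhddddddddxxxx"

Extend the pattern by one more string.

Reading off run lengths: h runs 5, 7, 9; d runs 4, 6, 8; x runs 2, 3, 4 — each is linear in n, where the shown terms are n = 2, 3, 4.
Setting n = 5 gives 11, 10, 5 characters in each block.

hhhhhhhhhhhddddddddddxxxxx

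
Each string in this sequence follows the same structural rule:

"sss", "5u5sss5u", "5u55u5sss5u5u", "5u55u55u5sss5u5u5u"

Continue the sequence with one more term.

Every step adds 5u5 to the front and 5u to the end of the previous string.
One more step from 5u55u55u5sss5u5u5u gives the answer.

5u55u55u55u5sss5u5u5u5u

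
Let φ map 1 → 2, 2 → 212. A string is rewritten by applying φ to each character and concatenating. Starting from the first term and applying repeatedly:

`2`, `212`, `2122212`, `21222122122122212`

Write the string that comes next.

Applying the rule to each of the 17 symbols of 21222122122122212 gives the pieces 212 2 212 212 212 2 212 212 2 212 212 2 212 212 212 2 212, which concatenate to the answer.

21222122122122212212221221222122122122212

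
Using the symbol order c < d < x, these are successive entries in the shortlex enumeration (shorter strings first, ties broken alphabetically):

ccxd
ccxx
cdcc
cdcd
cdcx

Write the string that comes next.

The successor of cdcx increments the rightmost position that isn't already x and resets every position after it to c.

cddc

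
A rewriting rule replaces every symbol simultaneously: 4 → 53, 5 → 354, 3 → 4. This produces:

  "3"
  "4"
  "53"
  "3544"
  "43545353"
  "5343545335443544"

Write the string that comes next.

Rewriting the 16 symbols of 5343545335443544 one by one yields 354 4 53 4 354 53 354 4 4 354 53 53 4 354 53 53; concatenated:

35445343545335444354535343545353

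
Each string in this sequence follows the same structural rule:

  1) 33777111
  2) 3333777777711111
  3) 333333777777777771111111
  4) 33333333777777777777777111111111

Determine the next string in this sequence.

3333333333777777777777777777711111111111

Term n consists of 2n 3's, followed by 4n-1 7's, followed by 2n+1 1's (n = 1, 2, …).
Setting n = 5 gives 10, 19, 11 characters in each block.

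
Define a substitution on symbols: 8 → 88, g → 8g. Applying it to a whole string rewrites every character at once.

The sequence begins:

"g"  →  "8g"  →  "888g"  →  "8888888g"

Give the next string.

888888888888888g

Rewriting each symbol of 8888888g: 8→88, 8→88, 8→88, 8→88, 8→88, 8→88, 8→88, g→8g, which concatenates to 88 88 88 88 88 88 88 8g.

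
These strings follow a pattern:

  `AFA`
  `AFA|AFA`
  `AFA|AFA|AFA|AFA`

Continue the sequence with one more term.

s(k+1) = s(k)·|·s(k) — each term doubles the last with '|' between the halves.
So the next term is two copies of AFA|AFA|AFA|AFA with '|' between the halves.

AFA|AFA|AFA|AFA|AFA|AFA|AFA|AFA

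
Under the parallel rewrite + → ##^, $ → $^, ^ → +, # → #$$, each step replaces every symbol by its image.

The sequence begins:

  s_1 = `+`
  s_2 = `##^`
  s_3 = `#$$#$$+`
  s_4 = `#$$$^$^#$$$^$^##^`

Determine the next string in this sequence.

#$$$^$^$^+$^+#$$$^$^$^+$^+#$$#$$+

Replace each of the 17 characters of #$$$^$^#$$$^$^##^ in place — #$$ $^ $^ $^ + $^ + #$$ $^ $^ $^ + $^ + #$$ #$$ + — and concatenate.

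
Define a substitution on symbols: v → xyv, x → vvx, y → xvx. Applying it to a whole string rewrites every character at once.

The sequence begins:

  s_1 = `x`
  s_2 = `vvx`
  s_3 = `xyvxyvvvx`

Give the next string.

vvxxvxxyvvvxxvxxyvxyvxyvvvx

Expanding xyvxyvvvx: x→vvx, y→xvx, v→xyv, x→vvx, y→xvx, v→xyv, v→xyv, v→xyv, x→vvx. Concatenated: vvx xvx xyv vvx xvx xyv xyv xyv vvx.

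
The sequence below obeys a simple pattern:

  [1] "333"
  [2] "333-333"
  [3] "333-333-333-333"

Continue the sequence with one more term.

333-333-333-333-333-333-333-333

Every step duplicates the string with '-' between the halves.
One more doubling of 333-333-333-333 gives the answer.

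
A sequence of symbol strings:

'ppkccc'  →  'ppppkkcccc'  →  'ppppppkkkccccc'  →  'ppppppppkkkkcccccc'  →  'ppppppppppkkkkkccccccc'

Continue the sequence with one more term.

The n-th term is 2n p's then n k's then n+2 c's (n = 1, 2, …).
For the next term, n = 6, so the run lengths are 12, 6, 8.

ppppppppppppkkkkkkcccccccc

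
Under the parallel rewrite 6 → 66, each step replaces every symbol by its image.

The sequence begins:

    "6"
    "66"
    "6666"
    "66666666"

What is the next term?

Rewriting each symbol of 66666666: 6→66, 6→66, 6→66, 6→66, 6→66, 6→66, 6→66, 6→66, which concatenates to 66 66 66 66 66 66 66 66.

6666666666666666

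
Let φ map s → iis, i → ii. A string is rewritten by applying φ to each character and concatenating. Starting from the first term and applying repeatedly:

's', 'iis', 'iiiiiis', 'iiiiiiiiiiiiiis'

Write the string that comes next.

Rewriting the 15 symbols of iiiiiiiiiiiiiis one by one yields ii ii ii ii ii ii ii ii ii ii ii ii ii ii iis; concatenated:

iiiiiiiiiiiiiiiiiiiiiiiiiiiiiis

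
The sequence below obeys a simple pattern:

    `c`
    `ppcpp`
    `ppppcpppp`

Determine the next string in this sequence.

Every step adds pp to the front and pp to the end of the previous string.
Applying this once more to ppppcpppp:

ppppppcpppppp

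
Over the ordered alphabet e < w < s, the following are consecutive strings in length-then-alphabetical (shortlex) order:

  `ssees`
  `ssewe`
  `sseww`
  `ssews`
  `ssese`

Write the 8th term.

sswee

Advancing 3 positions from ssese through ssese → ssesw → ssess reaches term 8.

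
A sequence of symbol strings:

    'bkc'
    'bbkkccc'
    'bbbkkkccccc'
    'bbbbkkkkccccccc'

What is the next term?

bbbbbkkkkkccccccccc

Reading off run lengths: b runs 1, 2, 3, 4; k runs 1, 2, 3, 4; c runs 1, 3, 5, 7 — each is linear in n (n = 1, 2, …).
Setting n = 5 gives 5, 5, 9 characters in each block.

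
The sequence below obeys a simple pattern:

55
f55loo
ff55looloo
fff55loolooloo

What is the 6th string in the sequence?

fffff55loolooloolooloo

Every step adds f to the front and loo to the end of the previous string.
From fff55loolooloo, 2 further steps: fff55loolooloo → ffff55looloolooloo → (answer).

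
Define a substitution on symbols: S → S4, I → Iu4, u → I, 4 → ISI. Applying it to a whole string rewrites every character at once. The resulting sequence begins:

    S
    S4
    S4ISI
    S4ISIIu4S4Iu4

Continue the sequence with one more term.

Applying the rule to each of the 13 symbols of S4ISIIu4S4Iu4 gives the pieces S4 ISI Iu4 S4 Iu4 Iu4 I ISI S4 ISI Iu4 I ISI, which concatenate to the answer.

S4ISIIu4S4Iu4Iu4IISIS4ISIIu4IISI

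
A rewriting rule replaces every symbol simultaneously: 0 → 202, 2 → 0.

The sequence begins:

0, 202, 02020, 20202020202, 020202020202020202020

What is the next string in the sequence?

2020202020202020202020202020202020202020202

Applying the rule to each of the 21 symbols of 020202020202020202020 gives the pieces 202 0 202 0 202 0 202 0 202 0 202 0 202 0 202 0 202 0 202 0 202, which concatenate to the answer.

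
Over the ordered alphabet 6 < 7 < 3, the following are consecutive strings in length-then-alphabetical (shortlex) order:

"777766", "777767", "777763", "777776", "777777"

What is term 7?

777736

Stepping forward 2 times from 777777: 777777 → 777773, then the target.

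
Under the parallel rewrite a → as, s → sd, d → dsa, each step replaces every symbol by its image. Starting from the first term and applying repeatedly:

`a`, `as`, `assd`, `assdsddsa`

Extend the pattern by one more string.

Expanding assdsddsa: a→as, s→sd, s→sd, d→dsa, s→sd, d→dsa, d→dsa, s→sd, a→as. Concatenated: as sd sd dsa sd dsa dsa sd as.

assdsddsasddsadsasdas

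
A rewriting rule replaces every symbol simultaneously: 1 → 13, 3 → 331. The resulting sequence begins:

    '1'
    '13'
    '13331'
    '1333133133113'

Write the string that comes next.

φ(1333133133113) expands symbol-by-symbol to 13 331 331 331 13 331 331 13 331 331 13 13 331; joining the 13 pieces gives the next term.

1333133133113331331133313311313331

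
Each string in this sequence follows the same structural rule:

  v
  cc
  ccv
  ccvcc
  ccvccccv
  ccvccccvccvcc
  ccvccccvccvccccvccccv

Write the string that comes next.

Each term (from the third on) is the previous term followed by the one before it: term 3 = cc·v = ccv.
Continuing: ccvccccvccvccccvccccv · ccvccccvccvcc gives term 8.

ccvccccvccvccccvccccvccvccccvccvcc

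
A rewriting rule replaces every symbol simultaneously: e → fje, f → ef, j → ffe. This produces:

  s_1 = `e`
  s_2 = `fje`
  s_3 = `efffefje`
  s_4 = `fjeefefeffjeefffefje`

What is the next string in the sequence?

Applying the rule to each of the 20 symbols of fjeefefeffjeefffefje gives the pieces ef ffe fje fje ef fje ef fje ef ef ffe fje fje ef ef ef fje ef ffe fje, which concatenate to the answer.

efffefjefjeeffjeeffjeefefffefjefjeefefeffjeefffefje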